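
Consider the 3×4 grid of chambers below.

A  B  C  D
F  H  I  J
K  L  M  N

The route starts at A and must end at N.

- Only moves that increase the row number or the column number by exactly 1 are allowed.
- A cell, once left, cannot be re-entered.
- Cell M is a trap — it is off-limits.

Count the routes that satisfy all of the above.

A right/down-only route from A to N makes exactly 2 down-moves and 3 right-moves in some order.
With no other constraints that would be C(5,2) = 10 routes.
Subtract routes through each blocked cell (inclusion–exclusion for overlaps): − through M: 6 → 4.
That gives 4 routes.

4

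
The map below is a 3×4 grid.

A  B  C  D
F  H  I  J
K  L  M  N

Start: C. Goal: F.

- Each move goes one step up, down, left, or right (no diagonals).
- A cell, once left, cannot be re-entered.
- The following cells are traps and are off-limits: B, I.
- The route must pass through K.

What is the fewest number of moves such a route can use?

Any route passes through K somewhere between C and F. Summing Manhattan distances along the two legs (C → K → F) gives a lower bound of 4 + 1 = 5 moves.
That bound ignores the blocked cells. Measuring each leg by the fewest moves that actually steer around them (C→K: 6; K→F: 1) raises the lower bound to 7.
A route of 7 moves exists: C → D → J → N → M → L → K → F.
Since 7 matches that lower bound, it is optimal.

7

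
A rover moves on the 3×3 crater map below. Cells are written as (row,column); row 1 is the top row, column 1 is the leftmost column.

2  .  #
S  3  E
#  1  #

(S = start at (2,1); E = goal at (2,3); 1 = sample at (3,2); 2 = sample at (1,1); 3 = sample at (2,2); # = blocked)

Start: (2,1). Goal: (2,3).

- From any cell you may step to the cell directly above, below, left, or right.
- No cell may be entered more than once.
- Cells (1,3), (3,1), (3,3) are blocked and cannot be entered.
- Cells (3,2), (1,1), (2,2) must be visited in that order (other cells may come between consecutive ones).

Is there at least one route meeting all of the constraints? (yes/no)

no

(3,2) must be visited but has only one open neighbour ((2,2)), and it is neither the start nor the goal — the route would have to enter and leave through (2,2), re-entering it.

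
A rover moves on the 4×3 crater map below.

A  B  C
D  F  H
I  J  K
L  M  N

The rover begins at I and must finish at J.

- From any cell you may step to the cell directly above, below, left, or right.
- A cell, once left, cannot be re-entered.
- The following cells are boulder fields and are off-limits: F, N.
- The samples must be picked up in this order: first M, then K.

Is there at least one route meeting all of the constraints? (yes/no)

Even ignoring the required order, no revisit-free route from I to J manages to pass through all of M and K: branching out from I, every path either misses one of them or, having collected them, can no longer reach J without re-entering a cell.

no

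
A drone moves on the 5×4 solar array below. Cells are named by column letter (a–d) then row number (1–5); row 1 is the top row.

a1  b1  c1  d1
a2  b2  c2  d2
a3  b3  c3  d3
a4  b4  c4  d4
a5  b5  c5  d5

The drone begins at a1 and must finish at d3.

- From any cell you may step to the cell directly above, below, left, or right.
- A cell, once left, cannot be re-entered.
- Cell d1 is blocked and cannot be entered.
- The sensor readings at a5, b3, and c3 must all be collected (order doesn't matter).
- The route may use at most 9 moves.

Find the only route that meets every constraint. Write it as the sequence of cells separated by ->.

The 9-move cap with required stops at a5, b3, c3 leaves no slack for detours.
Route from a1: 4× down (reaching a5), right to b5, 2× up (reaching b3), 2× right (reaching d3) — 9 moves in all.
Check: all required cells visited; 9 ≤ 9 moves.

a1 -> a2 -> a3 -> a4 -> a5 -> b5 -> b4 -> b3 -> c3 -> d3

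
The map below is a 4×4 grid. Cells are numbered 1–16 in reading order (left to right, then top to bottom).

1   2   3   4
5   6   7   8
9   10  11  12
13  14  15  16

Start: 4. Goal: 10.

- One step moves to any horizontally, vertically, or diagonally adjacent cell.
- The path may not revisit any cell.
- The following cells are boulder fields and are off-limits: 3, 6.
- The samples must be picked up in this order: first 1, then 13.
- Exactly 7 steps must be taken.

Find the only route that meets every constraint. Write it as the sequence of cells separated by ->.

4 -> 7 -> 2 -> 1 -> 5 -> 9 -> 13 -> 10

The waypoints must appear in the order 1, 13, with no cell reused.
Route from 4: down-left 1 to 7, up-left 1 to 2, left 1 to 1, down 3 to 13, up-right 1 to 10 — 7 moves in all.
Check: order respected (1 at step 3, 13 at step 6); 7 moves as required.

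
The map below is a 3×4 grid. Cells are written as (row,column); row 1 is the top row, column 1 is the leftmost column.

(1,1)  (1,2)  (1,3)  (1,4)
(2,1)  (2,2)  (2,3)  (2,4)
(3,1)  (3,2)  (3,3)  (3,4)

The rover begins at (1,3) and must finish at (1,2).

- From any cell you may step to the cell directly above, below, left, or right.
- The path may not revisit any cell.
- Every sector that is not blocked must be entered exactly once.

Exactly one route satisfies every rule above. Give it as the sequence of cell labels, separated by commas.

(1,3), (1,4), (2,4), (3,4), (3,3), (2,3), (2,2), (3,2), (3,1), (2,1), (1,1), (1,2)

Need to visit all 12 open cells exactly once, starting at (1,3) and ending at (1,2).
Cell (1,4) has only two open neighbours ((2,4) and (1,3)), so the path must pass straight through it: one of those is the cell it's entered from and the other is where it exits.
Route from (1,3): right to (1,4), 2× down (reaching (3,4)), left to (3,3), up to (2,3), left to (2,2), down to (3,2), left to (3,1), 2× up (reaching (1,1)), right to (1,2) — 11 moves in all.
Check: all 12 open cells covered.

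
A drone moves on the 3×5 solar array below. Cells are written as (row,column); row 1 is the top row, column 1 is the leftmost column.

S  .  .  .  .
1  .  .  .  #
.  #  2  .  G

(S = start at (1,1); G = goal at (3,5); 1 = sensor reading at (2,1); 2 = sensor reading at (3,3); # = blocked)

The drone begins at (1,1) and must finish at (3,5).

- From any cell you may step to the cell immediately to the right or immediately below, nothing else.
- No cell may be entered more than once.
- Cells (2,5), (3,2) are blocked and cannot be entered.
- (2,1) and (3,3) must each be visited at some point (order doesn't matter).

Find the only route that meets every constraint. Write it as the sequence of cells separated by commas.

(1,1), (2,1), (2,2), (2,3), (3,3), (3,4), (3,5)

Moves only go right or down, so the column and row indices never decrease.
Route from (1,1): down 1 to (2,1), right 2 to (2,3), down 1 to (3,3), right 2 to (3,5) — 6 moves in all.
Check: all required cells visited.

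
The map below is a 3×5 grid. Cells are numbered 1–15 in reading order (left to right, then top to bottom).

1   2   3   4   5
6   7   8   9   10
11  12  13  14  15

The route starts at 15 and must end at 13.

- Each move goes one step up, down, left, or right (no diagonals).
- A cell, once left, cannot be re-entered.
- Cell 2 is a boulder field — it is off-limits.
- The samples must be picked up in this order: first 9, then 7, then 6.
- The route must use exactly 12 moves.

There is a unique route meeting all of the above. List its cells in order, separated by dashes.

The waypoints must appear in the order 9, 7, 6, with no cell reused.
Route from 15: left 1 to 14, up 1 to 9, right 1 to 10, up 1 to 5, left 2 to 3, down 1 to 8, left 2 to 6, down 1 to 11, right 2 to 13 — 12 moves in all.
Check: order respected (9 at step 2, 7 at step 8, 6 at step 9); 12 moves as required.

15 - 14 - 9 - 10 - 5 - 4 - 3 - 8 - 7 - 6 - 11 - 12 - 13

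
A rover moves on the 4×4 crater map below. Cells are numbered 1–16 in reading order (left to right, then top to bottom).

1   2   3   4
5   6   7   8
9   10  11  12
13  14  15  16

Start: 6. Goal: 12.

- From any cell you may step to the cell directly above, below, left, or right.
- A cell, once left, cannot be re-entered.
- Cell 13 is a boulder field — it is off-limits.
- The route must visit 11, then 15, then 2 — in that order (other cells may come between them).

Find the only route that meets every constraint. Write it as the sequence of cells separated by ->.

The waypoints must appear in the order 11, 15, 2, with no cell reused.
Route from 6: right 1 to 7, down 2 to 15, left 1 to 14, up 1 to 10, left 1 to 9, up 2 to 1, right 3 to 4, down 2 to 12 — 13 moves in all.
Check: order respected (11 at step 2, 15 at step 3, 2 at step 9).

6 -> 7 -> 11 -> 15 -> 14 -> 10 -> 9 -> 5 -> 1 -> 2 -> 3 -> 4 -> 8 -> 12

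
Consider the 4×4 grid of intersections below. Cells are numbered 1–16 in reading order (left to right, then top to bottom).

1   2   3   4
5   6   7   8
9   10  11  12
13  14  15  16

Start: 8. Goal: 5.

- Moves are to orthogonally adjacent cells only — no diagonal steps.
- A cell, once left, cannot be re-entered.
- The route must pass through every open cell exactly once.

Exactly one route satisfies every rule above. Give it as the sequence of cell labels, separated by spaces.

Need to visit all 16 open cells exactly once, starting at 8 and ending at 5.
Cell 16 has only two open neighbours (12 and 15), so the path must pass straight through it: one of those is the cell it's entered from and the other is where it exits.
Route from 8: up 1 to 4, left 1 to 3, down 2 to 11, right 1 to 12, down 1 to 16, left 3 to 13, up 1 to 9, right 1 to 10, up 2 to 2, left 1 to 1, down 1 to 5 — 15 moves in all.
Check: all 16 open cells covered.

8 4 3 7 11 12 16 15 14 13 9 10 6 2 1 5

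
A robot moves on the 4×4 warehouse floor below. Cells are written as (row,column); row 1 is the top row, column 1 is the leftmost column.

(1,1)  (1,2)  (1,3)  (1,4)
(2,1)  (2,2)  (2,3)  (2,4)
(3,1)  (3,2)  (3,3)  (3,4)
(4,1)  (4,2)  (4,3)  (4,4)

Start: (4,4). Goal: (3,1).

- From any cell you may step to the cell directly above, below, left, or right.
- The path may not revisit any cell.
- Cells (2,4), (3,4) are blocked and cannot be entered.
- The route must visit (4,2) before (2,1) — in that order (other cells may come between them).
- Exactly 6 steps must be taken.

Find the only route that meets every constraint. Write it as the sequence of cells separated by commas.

(4,4), (4,3), (4,2), (3,2), (2,2), (2,1), (3,1)

The waypoints must appear in the order (4,2), (2,1), with no cell reused.
Route from (4,4): left 2 to (4,2), up 2 to (2,2), left 1 to (2,1), down 1 to (3,1) — 6 moves in all.
Check: order respected ((4,2) at step 2, (2,1) at step 5); 6 moves as required.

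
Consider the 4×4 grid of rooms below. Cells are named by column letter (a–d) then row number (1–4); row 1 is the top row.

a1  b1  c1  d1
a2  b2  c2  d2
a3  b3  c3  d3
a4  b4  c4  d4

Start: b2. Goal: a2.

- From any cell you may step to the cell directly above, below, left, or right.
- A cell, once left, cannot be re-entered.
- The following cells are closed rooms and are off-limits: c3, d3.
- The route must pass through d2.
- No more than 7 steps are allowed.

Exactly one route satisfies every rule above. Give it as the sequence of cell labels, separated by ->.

b2 -> c2 -> d2 -> d1 -> c1 -> b1 -> a1 -> a2

The 7-move cap with required stops at d2 leaves no slack for detours.
Route from b2: right 2 to d2, up 1 to d1, left 3 to a1, down 1 to a2 — 7 moves in all.
Check: all required cells visited; 7 ≤ 7 moves.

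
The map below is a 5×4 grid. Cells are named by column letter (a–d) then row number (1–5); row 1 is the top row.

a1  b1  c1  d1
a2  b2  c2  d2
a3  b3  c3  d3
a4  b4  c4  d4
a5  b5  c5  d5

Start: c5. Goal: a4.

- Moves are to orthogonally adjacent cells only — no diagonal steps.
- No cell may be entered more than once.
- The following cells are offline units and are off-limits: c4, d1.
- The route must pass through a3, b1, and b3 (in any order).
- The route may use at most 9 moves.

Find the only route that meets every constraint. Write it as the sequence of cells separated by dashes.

c5 - b5 - b4 - b3 - b2 - b1 - a1 - a2 - a3 - a4

The budget equals the shortest possible length, so every move has to be on a shortest route through the required cells.
Route from c5: left to b5, 4× up (reaching b1), left to a1, 3× down (reaching a4) — 9 moves in all.
Check: all required cells visited; 9 ≤ 9 moves.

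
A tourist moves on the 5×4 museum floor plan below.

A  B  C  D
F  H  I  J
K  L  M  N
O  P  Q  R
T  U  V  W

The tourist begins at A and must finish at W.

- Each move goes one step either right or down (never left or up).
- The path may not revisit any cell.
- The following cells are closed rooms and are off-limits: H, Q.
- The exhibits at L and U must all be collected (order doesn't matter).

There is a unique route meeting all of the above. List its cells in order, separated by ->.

Moves only go right or down, so the column and row indices never decrease.
Route from A: down 2 to K, right 1 to L, down 2 to U, right 2 to W — 7 moves in all.
Check: all required cells visited.

A -> F -> K -> L -> P -> U -> V -> W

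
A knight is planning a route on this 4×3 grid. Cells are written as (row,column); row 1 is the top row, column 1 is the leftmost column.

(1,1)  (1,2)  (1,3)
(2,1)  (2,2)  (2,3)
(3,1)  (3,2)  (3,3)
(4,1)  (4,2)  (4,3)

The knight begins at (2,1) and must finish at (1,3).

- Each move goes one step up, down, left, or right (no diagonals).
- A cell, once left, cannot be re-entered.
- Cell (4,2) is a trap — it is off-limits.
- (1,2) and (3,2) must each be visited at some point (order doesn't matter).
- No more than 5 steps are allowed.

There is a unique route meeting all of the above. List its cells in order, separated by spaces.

The 5-move cap with required stops at (1,2), (3,2) leaves no slack for detours.
Route from (2,1): down 1 to (3,1), right 1 to (3,2), up 2 to (1,2), right 1 to (1,3) — 5 moves in all.
Check: all required cells visited; 5 ≤ 5 moves.

(2,1) (3,1) (3,2) (2,2) (1,2) (1,3)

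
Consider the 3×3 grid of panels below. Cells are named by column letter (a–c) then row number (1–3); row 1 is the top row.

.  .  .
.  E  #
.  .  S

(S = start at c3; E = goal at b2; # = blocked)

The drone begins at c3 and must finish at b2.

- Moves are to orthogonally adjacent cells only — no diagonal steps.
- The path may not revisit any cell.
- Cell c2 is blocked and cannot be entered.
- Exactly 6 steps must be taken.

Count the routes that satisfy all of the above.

1

Need simple routes of exactly 6 moves from c3 to b2 (Manhattan distance 2, so 2 moves are spent on a detour and 2 undoing it).
Enumerating: c3 b3 a3 a2 a1 b1 b2.
That gives 1 route.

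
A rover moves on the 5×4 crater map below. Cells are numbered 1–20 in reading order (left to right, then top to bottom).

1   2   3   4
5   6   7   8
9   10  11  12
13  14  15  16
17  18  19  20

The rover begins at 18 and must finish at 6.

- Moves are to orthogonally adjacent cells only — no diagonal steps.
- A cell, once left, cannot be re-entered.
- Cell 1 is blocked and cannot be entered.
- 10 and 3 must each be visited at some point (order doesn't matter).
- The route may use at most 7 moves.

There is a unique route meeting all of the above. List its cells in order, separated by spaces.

18 14 10 11 7 3 2 6

The 7-move cap with required stops at 10, 3 leaves no slack for detours.
Route from 18: 2× up (reaching 10), right to 11, 2× up (reaching 3), left to 2, down to 6 — 7 moves in all.
Check: all required cells visited; 7 ≤ 7 moves.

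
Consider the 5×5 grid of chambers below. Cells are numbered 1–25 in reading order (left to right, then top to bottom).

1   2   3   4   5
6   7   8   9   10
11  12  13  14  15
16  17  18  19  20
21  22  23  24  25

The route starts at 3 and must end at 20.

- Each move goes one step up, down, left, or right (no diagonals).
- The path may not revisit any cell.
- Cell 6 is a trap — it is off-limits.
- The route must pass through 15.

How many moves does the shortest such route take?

Any route passes through 15 somewhere between 3 and 20. Summing Manhattan distances along the two legs (3 → 15 → 20) gives a lower bound of 4 + 1 = 5 moves.
A route of 5 moves achieves this: 3 → 8 → 13 → 14 → 15 → 20.
Since 5 matches the lower bound, it is optimal.

5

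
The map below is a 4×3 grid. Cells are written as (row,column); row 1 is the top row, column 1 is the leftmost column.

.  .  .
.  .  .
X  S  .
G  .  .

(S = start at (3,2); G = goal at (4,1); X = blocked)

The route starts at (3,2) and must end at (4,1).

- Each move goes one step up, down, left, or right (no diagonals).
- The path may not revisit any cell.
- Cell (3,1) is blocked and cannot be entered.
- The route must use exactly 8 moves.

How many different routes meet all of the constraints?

1

Need simple routes of exactly 8 moves from (3,2) to (4,1) (Manhattan distance 2, so 3 moves are spent on a detour and 3 undoing it).
Enumerating: (3,2) (2,2) (1,2) (1,3) (2,3) (3,3) (4,3) (4,2) (4,1).
That gives 1 route.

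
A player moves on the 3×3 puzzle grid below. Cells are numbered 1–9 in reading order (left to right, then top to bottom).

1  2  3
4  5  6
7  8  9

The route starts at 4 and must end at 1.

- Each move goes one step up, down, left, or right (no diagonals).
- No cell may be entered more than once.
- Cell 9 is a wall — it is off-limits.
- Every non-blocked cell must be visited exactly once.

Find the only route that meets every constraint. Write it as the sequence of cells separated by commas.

Need to visit all 8 open cells exactly once, starting at 4 and ending at 1.
Cell 7 has only two open neighbours (4 and 8), so the path must pass straight through it: one of those is the cell it's entered from and the other is where it exits.
Route from 4: down 1 to 7, right 1 to 8, up 1 to 5, right 1 to 6, up 1 to 3, left 2 to 1 — 7 moves in all.
Check: all 8 open cells covered.

4, 7, 8, 5, 6, 3, 2, 1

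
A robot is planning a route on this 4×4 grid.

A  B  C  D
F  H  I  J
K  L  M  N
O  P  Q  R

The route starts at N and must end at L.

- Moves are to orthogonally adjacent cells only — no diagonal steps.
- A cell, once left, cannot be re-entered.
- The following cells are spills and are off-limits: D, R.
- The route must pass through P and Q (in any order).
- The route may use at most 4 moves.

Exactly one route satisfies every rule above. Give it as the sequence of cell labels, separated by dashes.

N - M - Q - P - L

The 4-move cap with required stops at P, Q leaves no slack for detours.
Route from N: left 1 to M, down 1 to Q, left 1 to P, up 1 to L — 4 moves in all.
Check: all required cells visited; 4 ≤ 4 moves.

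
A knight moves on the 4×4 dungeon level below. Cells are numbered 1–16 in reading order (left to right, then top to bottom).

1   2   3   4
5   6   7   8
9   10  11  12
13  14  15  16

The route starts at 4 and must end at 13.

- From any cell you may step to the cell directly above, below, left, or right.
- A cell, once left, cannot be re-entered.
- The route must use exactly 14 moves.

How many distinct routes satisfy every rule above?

Need simple routes of exactly 14 moves from 4 to 13 (Manhattan distance 6, so 4 moves are spent on a detour and 4 undoing it).
Branch systematically from the start, pruning whenever the remaining move budget drops below the Manhattan distance to 13 or differs from it in parity. Grouping the completions by first move — via 8: 16; via 3: 16 — and summing: 16 + 16 = 32.
That gives 32 routes.

32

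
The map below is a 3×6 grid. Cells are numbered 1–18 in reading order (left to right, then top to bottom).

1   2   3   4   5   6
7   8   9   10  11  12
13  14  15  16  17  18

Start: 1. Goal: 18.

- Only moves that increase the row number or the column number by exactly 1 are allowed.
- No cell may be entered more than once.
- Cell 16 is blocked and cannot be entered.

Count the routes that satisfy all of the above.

A right/down-only route from 1 to 18 makes exactly 2 down-moves and 5 right-moves in some order.
With no other constraints that would be C(7,2) = 21 routes.
Subtract routes through each blocked cell (inclusion–exclusion for overlaps): − through 16: 10 → 11.
That gives 11 routes.

11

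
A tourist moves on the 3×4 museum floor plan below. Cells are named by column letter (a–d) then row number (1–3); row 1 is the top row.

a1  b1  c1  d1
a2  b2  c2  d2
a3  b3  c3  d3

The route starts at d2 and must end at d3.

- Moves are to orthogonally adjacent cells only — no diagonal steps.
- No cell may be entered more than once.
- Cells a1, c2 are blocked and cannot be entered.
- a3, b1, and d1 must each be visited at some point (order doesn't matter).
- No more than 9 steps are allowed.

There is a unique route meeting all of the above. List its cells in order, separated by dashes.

The 9-move cap with required stops at a3, b1, d1 leaves no slack for detours.
Route from d2: up 1 to d1, left 2 to b1, down 1 to b2, left 1 to a2, down 1 to a3, right 3 to d3 — 9 moves in all.
Check: all required cells visited; 9 ≤ 9 moves.

d2 - d1 - c1 - b1 - b2 - a2 - a3 - b3 - c3 - d3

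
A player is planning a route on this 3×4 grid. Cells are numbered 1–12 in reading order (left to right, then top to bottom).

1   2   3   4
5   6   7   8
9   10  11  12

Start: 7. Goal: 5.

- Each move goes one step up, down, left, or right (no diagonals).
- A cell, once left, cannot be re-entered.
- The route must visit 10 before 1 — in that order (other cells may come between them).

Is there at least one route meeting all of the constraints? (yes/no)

One route that works: 7 → 11 → 10 → 6 → 2 → 1 → 5.

yes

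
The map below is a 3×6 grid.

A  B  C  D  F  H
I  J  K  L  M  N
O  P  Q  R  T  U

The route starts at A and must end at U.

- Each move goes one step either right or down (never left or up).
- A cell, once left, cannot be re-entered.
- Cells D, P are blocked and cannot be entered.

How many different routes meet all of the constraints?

12

A right/down-only route from A to U makes exactly 2 down-moves and 5 right-moves in some order.
With no other constraints that would be C(7,2) = 21 routes.
Subtract routes through each blocked cell (inclusion–exclusion for overlaps): − through D: 6 − through P: 3 → 12.
That gives 12 routes.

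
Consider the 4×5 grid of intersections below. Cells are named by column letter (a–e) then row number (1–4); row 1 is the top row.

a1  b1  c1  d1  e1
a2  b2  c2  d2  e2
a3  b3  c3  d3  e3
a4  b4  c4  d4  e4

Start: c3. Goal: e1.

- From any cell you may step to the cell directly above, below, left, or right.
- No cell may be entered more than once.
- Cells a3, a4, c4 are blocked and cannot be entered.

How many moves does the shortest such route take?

4

The Manhattan distance from c3 to e1 is |3−1| + |3−5| = 4, so at least 4 moves are needed.
A route of 4 moves achieves this: c3 → c2 → c1 → d1 → e1.
Since 4 matches the lower bound, it is optimal.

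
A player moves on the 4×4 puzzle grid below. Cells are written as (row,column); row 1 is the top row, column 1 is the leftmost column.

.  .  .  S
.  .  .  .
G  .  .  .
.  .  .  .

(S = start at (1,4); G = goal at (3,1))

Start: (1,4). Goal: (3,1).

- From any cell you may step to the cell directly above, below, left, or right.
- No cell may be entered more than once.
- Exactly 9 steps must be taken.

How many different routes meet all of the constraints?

38

Need simple routes of exactly 9 moves from (1,4) to (3,1) (Manhattan distance 5, so 2 moves are spent on a detour and 2 undoing it).
Branch systematically from the start, pruning whenever the remaining move budget drops below the Manhattan distance to (3,1) or differs from it in parity. Grouping the completions by first move — via (2,4): 19; via (1,3): 19 — and summing: 19 + 19 = 38.
That gives 38 routes.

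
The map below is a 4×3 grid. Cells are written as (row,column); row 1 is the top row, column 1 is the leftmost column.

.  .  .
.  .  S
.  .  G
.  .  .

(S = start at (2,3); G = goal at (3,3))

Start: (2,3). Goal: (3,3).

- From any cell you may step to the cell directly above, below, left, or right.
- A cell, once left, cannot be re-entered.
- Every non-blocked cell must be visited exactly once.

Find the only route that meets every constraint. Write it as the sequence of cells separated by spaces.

Need to visit all 12 open cells exactly once, starting at (2,3) and ending at (3,3).
Cell (1,1) has only two open neighbours ((2,1) and (1,2)), so the path must pass straight through it: one of those is the cell it's entered from and the other is where it exits.
Route from (2,3): up to (1,3), 2× left (reaching (1,1)), down to (2,1), right to (2,2), down to (3,2), left to (3,1), down to (4,1), 2× right (reaching (4,3)), up to (3,3) — 11 moves in all.
Check: all 12 open cells covered.

(2,3) (1,3) (1,2) (1,1) (2,1) (2,2) (3,2) (3,1) (4,1) (4,2) (4,3) (3,3)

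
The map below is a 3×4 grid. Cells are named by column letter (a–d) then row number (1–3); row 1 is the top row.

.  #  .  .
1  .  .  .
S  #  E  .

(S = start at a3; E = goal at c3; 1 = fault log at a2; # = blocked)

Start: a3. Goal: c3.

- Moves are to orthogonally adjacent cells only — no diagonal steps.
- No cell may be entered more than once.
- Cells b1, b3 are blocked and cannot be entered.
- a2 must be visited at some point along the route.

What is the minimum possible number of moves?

Any route passes through a2 somewhere between a3 and c3. Summing Manhattan distances along the two legs (a3 → a2 → c3) gives a lower bound of 1 + 3 = 4 moves.
A route of 4 moves achieves this: a3 → a2 → b2 → c2 → c3.
Since 4 matches the lower bound, it is optimal.

4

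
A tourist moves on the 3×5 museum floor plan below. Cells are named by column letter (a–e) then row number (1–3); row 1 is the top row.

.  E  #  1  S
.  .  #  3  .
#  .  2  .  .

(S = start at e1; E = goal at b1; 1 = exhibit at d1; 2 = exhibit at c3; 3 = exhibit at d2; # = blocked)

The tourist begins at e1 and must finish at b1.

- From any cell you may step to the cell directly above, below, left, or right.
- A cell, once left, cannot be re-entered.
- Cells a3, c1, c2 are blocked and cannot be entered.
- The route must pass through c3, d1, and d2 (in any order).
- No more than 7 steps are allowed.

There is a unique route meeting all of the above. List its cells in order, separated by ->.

e1 -> d1 -> d2 -> d3 -> c3 -> b3 -> b2 -> b1

The 7-move cap with required stops at c3, d1, d2 leaves no slack for detours.
Route from e1: left 1 to d1, down 2 to d3, left 2 to b3, up 2 to b1 — 7 moves in all.
Check: all required cells visited; 7 ≤ 7 moves.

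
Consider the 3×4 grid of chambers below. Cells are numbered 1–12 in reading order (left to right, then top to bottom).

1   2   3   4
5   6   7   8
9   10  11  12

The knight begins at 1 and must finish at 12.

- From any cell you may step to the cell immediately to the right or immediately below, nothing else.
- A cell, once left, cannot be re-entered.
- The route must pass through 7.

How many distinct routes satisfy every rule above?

A right/down-only route from 1 to 12 makes exactly 2 down-moves and 3 right-moves in some order.
With no other constraints that would be C(5,2) = 10 routes.
Split at 7 and multiply the segment counts: 1→7: 3; 7→12: 2; product = 6.
That gives 6 routes.

6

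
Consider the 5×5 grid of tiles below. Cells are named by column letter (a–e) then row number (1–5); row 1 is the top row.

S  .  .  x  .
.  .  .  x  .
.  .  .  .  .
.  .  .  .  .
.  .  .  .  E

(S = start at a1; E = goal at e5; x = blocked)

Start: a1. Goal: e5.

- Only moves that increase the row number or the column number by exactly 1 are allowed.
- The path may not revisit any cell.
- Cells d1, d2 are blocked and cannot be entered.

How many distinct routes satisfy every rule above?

53

A right/down-only route from a1 to e5 makes exactly 4 down-moves and 4 right-moves in some order.
With no other constraints that would be C(8,4) = 70 routes.
Subtract routes through each blocked cell (inclusion–exclusion for overlaps): − through d1: 5 − through d2: 16 + through d1&d2: 4 → 53.
That gives 53 routes.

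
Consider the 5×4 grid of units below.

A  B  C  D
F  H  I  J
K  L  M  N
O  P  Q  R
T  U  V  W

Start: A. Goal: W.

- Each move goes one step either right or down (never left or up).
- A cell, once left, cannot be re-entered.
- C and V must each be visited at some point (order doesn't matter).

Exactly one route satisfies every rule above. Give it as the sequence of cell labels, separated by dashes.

Moves only go right or down, so the column and row indices never decrease.
Route from A: right 2 to C, down 4 to V, right 1 to W — 7 moves in all.
Check: all required cells visited.

A - B - C - I - M - Q - V - W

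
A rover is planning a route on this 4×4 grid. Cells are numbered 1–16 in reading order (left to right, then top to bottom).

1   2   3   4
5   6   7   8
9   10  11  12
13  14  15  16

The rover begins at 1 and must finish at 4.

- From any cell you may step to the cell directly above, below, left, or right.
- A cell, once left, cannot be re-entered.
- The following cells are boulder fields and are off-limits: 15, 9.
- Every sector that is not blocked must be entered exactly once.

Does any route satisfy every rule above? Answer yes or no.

Cell 13 has only one open neighbour but is neither the start nor the goal, so a Hamiltonian route would have to both enter and leave it through the same neighbour — impossible without revisiting.

no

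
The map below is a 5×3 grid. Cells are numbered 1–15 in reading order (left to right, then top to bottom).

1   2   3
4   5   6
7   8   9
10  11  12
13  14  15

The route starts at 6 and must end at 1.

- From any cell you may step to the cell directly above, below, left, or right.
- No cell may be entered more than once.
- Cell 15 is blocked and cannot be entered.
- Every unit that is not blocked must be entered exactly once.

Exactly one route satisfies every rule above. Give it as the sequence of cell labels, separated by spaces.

Need to visit all 14 open cells exactly once, starting at 6 and ending at 1.
Cell 13 has only two open neighbours (10 and 14), so the path must pass straight through it: one of those is the cell it's entered from and the other is where it exits.
Route from 6: up to 3, left to 2, 2× down (reaching 8), right to 9, down to 12, left to 11, down to 14, left to 13, 4× up (reaching 1) — 13 moves in all.
Check: all 14 open cells covered.

6 3 2 5 8 9 12 11 14 13 10 7 4 1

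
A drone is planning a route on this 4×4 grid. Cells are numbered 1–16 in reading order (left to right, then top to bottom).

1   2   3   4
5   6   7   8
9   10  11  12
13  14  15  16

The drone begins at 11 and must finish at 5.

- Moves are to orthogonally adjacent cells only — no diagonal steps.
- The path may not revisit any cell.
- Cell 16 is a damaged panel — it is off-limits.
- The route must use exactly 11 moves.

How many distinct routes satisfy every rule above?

Need simple routes of exactly 11 moves from 11 to 5 (Manhattan distance 3, so 4 moves are spent on a detour and 4 undoing it).
Enumerating: 11 7 8 4 3 2 6 10 14 13 9 5 | 11 15 14 10 6 7 8 4 3 2 1 5 | 11 15 14 13 9 10 6 7 3 2 1 5 | 11 12 8 4 3 7 6 10 14 13 9 5 | 11 12 8 4 3 2 6 10 14 13 9 5 | 11 12 8 7 3 2 6 10 14 13 9 5.
That gives 6 routes.

6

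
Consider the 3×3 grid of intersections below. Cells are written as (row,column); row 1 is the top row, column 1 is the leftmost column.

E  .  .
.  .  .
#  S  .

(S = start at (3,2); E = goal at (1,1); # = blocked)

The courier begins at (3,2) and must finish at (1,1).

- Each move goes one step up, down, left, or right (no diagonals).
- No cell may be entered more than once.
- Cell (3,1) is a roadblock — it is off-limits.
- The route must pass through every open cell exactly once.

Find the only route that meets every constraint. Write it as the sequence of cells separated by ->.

(3,2) -> (3,3) -> (2,3) -> (1,3) -> (1,2) -> (2,2) -> (2,1) -> (1,1)

Need to visit all 8 open cells exactly once, starting at (3,2) and ending at (1,1).
Route from (3,2): right to (3,3), 2× up (reaching (1,3)), left to (1,2), down to (2,2), left to (2,1), up to (1,1) — 7 moves in all.
Check: all 8 open cells covered.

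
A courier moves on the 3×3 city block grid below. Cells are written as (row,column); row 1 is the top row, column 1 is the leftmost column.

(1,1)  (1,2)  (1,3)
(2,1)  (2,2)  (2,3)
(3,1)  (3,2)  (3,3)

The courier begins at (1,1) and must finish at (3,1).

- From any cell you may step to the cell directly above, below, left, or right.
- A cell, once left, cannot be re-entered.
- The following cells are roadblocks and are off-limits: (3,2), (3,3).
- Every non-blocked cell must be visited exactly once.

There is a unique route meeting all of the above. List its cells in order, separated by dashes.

(1,1) - (1,2) - (1,3) - (2,3) - (2,2) - (2,1) - (3,1)

Need to visit all 7 open cells exactly once, starting at (1,1) and ending at (3,1).
Cell (2,3) has only two open neighbours ((1,3) and (2,2)), so the path must pass straight through it: one of those is the cell it's entered from and the other is where it exits.
Route from (1,1): right 2 to (1,3), down 1 to (2,3), left 2 to (2,1), down 1 to (3,1) — 6 moves in all.
Check: all 7 open cells covered.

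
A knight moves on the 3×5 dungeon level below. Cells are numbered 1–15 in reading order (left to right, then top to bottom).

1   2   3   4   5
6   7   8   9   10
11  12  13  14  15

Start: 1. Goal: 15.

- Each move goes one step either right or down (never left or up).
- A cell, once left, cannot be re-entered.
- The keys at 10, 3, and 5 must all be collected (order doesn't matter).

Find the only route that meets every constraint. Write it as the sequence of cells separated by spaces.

1 2 3 4 5 10 15

Moves only go right or down, so the column and row indices never decrease.
Route from 1: 4× right (reaching 5), 2× down (reaching 15) — 6 moves in all.
Check: all required cells visited.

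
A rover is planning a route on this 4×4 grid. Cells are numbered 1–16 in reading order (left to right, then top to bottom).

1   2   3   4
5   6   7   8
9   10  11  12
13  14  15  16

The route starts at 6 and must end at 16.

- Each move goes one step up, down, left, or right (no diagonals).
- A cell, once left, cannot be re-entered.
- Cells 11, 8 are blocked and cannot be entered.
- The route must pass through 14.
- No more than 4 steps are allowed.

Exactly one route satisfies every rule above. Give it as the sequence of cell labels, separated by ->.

The budget equals the shortest possible length, so every move has to be on a shortest route through the required cells.
Route from 6: down 2 to 14, right 2 to 16 — 4 moves in all.
Check: all required cells visited; 4 ≤ 4 moves.

6 -> 10 -> 14 -> 15 -> 16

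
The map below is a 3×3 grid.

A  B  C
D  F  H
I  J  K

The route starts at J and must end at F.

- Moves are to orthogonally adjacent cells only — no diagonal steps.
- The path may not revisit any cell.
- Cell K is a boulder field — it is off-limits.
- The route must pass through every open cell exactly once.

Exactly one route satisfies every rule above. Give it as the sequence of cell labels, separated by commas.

Need to visit all 8 open cells exactly once, starting at J and ending at F.
Route from J: left 1 to I, up 2 to A, right 2 to C, down 1 to H, left 1 to F — 7 moves in all.
Check: all 8 open cells covered.

J, I, D, A, B, C, H, F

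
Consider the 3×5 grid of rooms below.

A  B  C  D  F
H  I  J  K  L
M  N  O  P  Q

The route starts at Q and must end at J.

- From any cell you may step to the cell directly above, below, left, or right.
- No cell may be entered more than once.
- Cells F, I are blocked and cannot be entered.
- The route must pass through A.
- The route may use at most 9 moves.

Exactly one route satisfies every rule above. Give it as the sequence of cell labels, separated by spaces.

Q P O N M H A B C J

The budget equals the shortest possible length, so every move has to be on a shortest route through the required cells.
Route from Q: left 4 to M, up 2 to A, right 2 to C, down 1 to J — 9 moves in all.
Check: all required cells visited; 9 ≤ 9 moves.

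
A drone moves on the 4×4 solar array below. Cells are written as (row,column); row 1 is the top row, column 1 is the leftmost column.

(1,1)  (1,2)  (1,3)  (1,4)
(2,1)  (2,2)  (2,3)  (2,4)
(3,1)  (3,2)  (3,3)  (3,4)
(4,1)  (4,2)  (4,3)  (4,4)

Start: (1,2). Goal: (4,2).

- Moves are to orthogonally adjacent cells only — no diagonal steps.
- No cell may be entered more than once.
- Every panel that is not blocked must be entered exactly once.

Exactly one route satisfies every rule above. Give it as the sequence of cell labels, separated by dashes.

(1,2) - (1,1) - (2,1) - (2,2) - (2,3) - (1,3) - (1,4) - (2,4) - (3,4) - (4,4) - (4,3) - (3,3) - (3,2) - (3,1) - (4,1) - (4,2)

Need to visit all 16 open cells exactly once, starting at (1,2) and ending at (4,2).
Cell (4,1) has only two open neighbours ((3,1) and (4,2)), so the path must pass straight through it: one of those is the cell it's entered from and the other is where it exits.
Route from (1,2): left to (1,1), down to (2,1), 2× right (reaching (2,3)), up to (1,3), right to (1,4), 3× down (reaching (4,4)), left to (4,3), up to (3,3), 2× left (reaching (3,1)), down to (4,1), right to (4,2) — 15 moves in all.
Check: all 16 open cells covered.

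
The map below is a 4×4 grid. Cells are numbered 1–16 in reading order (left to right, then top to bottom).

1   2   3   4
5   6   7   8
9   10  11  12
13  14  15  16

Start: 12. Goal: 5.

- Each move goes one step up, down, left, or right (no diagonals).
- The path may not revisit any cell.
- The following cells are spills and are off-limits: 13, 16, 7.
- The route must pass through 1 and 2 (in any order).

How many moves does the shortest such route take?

Any route passes through 1 and 2 in some order between 12 and 5. Summing Manhattan distances along each leg and taking the cheapest ordering (12 → 2 → 1 → 5) gives a lower bound of 4 + 1 + 1 = 6 moves.
A route of 6 moves achieves this: 12 → 8 → 4 → 3 → 2 → 1 → 5.
Since 6 matches the lower bound, it is optimal.

6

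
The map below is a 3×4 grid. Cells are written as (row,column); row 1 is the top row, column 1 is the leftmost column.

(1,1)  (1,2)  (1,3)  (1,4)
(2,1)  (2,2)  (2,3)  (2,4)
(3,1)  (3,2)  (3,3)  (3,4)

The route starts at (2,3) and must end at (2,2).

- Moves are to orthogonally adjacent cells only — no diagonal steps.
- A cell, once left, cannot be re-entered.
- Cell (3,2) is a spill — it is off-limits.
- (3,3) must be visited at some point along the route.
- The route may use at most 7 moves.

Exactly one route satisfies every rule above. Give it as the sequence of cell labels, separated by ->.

(2,3) -> (3,3) -> (3,4) -> (2,4) -> (1,4) -> (1,3) -> (1,2) -> (2,2)

The 7-move cap with required stops at (3,3) leaves no slack for detours.
Route from (2,3): down to (3,3), right to (3,4), 2× up (reaching (1,4)), 2× left (reaching (1,2)), down to (2,2) — 7 moves in all.
Check: all required cells visited; 7 ≤ 7 moves.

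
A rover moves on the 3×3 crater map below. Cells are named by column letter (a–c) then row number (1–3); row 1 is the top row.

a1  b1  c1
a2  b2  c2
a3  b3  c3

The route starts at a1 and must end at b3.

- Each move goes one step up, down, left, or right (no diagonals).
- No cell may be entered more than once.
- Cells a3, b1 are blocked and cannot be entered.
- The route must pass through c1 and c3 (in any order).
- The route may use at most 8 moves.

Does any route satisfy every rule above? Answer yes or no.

c1 must be visited but has only one open neighbour (c2), and it is neither the start nor the goal — the route would have to enter and leave through c2, re-entering it.

no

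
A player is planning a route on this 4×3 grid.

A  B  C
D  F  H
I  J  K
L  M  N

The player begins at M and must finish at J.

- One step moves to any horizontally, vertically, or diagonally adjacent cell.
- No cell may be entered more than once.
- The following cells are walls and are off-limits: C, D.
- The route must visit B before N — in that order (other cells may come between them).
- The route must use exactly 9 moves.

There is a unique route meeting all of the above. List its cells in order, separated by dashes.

The waypoints must appear in the order B, N, with no cell reused.
Route from M: left 1 to L, up 1 to I, up-right 1 to F, up-left 1 to A, right 1 to B, down-right 1 to H, down 2 to N, up-left 1 to J — 9 moves in all.
Check: order respected (B at step 5, N at step 8); 9 moves as required.

M - L - I - F - A - B - H - K - N - J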